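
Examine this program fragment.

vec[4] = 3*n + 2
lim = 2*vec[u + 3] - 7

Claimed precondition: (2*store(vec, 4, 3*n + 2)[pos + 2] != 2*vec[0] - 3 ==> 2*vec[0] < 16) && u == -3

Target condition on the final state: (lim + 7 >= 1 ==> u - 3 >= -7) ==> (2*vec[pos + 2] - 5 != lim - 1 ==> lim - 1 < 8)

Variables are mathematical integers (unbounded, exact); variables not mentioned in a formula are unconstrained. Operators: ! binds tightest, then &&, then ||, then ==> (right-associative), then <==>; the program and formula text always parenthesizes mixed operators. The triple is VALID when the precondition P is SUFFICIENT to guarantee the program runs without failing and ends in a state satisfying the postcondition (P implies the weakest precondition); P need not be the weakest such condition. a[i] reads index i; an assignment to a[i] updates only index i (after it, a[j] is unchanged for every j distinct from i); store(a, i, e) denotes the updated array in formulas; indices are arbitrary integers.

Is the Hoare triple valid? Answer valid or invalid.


Working backward. After the program, the postcondition (lim + 7 >= 1 ==> u - 3 >= -7) ==> (2*vec[pos + 2] - 5 != lim - 1 ==> lim - 1 < 8) must hold; in canonical form it is (lim >= -6 ==> u >= -4) ==> (2*vec[pos + 2] != lim + 4 ==> lim < 9).
Before lim := 2*vec[u + 3] - 7: (2*vec[u + 3] >= 1 ==> u >= -4) ==> (2*vec[pos + 2] != 2*vec[u + 3] - 3 ==> 2*vec[u + 3] < 16)
Before vec[4] := 3*n + 2: (2*store(vec, 4, 3*n + 2)[u + 3] >= 1 ==> u >= -4) ==> (2*store(vec, 4, 3*n + 2)[pos + 2] != 2*store(vec, 4, 3*n + 2)[u + 3] - 3 ==> 2*store(vec, 4, 3*n + 2)[u + 3] < 16)
The weakest precondition is (2*store(vec, 4, 3*n + 2)[u + 3] >= 1 ==> u >= -4) ==> (2*store(vec, 4, 3*n + 2)[pos + 2] != 2*store(vec, 4, 3*n + 2)[u + 3] - 3 ==> 2*store(vec, 4, 3*n + 2)[u + 3] < 16).
Check whether (2*store(vec, 4, 3*n + 2)[pos + 2] != 2*vec[0] - 3 ==> 2*vec[0] < 16) && u == -3 implies it.
Every state satisfying the precondition satisfies the weakest precondition: the implication holds.
Answer: valid


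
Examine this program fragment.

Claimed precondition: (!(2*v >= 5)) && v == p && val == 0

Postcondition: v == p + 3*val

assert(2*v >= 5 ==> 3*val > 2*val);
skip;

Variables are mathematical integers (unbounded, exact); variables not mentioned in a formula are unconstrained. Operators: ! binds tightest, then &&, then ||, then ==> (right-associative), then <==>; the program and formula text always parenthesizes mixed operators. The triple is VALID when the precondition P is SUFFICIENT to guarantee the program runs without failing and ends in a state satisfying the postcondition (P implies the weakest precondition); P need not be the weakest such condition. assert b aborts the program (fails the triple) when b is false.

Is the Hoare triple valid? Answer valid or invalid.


Working backward. After the program, v == p + 3*val must hold.
Before skip: v == p + 3*val
Before assert 2*v >= 5 ==> 3*val > 2*val: (2*v >= 5 ==> val > 0) && v == p + 3*val
The weakest precondition is (2*v >= 5 ==> val > 0) && v == p + 3*val.
Check whether (!(2*v >= 5)) && v == p && val == 0 implies it.
Every state satisfying the precondition satisfies the weakest precondition: the implication holds.
Answer: valid


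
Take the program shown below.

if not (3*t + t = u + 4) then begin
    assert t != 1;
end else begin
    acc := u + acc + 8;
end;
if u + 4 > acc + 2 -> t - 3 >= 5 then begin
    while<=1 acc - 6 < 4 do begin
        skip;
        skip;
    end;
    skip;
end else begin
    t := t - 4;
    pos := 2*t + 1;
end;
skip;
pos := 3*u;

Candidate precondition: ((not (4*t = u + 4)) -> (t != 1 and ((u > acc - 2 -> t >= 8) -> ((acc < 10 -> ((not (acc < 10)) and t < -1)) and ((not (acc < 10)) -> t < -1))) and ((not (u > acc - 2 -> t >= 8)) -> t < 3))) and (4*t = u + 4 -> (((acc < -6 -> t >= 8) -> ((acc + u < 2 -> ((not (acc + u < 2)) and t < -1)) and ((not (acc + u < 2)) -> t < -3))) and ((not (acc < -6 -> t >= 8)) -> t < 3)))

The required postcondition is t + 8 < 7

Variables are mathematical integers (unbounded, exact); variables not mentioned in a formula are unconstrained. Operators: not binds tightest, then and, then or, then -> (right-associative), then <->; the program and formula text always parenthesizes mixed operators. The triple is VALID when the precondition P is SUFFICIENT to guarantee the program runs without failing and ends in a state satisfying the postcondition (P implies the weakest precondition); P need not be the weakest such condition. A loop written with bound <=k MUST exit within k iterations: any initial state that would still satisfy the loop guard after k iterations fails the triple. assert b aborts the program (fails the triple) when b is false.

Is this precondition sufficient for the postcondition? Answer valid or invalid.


Working backward. After the program, the postcondition t + 8 < 7 must hold; in canonical form it is t < -1.
Before pos := 3*u: t < -1
Before skip: t < -1
Then branch requires (acc < 10 -> ((not (acc < 10)) and t < -1)) and ((not (acc < 10)) -> t < -1); else branch requires t < 3.
Before the if: ((u > acc - 2 -> t >= 8) -> ((acc < 10 -> ((not (acc < 10)) and t < -1)) and ((not (acc < 10)) -> t < -1))) and ((not (u > acc - 2 -> t >= 8)) -> t < 3)
Then branch requires t != 1 and ((u > acc - 2 -> t >= 8) -> ((acc < 10 -> ((not (acc < 10)) and t < -1)) and ((not (acc < 10)) -> t < -1))) and ((not (u > acc - 2 -> t >= 8)) -> t < 3); else branch requires ((acc < -6 -> t >= 8) -> ((acc + u < 2 -> ((not (acc + u < 2)) and t < -1)) and ((not (acc + u < 2)) -> t < -1))) and ((not (acc < -6 -> t >= 8)) -> t < 3).
Before the if: ((not (4*t = u + 4)) -> (t != 1 and ((u > acc - 2 -> t >= 8) -> ((acc < 10 -> ((not (acc < 10)) and t < -1)) and ((not (acc < 10)) -> t < -1))) and ((not (u > acc - 2 -> t >= 8)) -> t < 3))) and (4*t = u + 4 -> (((acc < -6 -> t >= 8) -> ((acc + u < 2 -> ((not (acc + u < 2)) and t < -1)) and ((not (acc + u < 2)) -> t < -1))) and ((not (acc < -6 -> t >= 8)) -> t < 3)))
The weakest precondition is ((not (4*t = u + 4)) -> (t != 1 and ((u > acc - 2 -> t >= 8) -> ((acc < 10 -> ((not (acc < 10)) and t < -1)) and ((not (acc < 10)) -> t < -1))) and ((not (u > acc - 2 -> t >= 8)) -> t < 3))) and (4*t = u + 4 -> (((acc < -6 -> t >= 8) -> ((acc + u < 2 -> ((not (acc + u < 2)) and t < -1)) and ((not (acc + u < 2)) -> t < -1))) and ((not (acc < -6 -> t >= 8)) -> t < 3))).
Check whether ((not (4*t = u + 4)) -> (t != 1 and ((u > acc - 2 -> t >= 8) -> ((acc < 10 -> ((not (acc < 10)) and t < -1)) and ((not (acc < 10)) -> t < -1))) and ((not (u > acc - 2 -> t >= 8)) -> t < 3))) and (4*t = u + 4 -> (((acc < -6 -> t >= 8) -> ((acc + u < 2 -> ((not (acc + u < 2)) and t < -1)) and ((not (acc + u < 2)) -> t < -3))) and ((not (acc < -6 -> t >= 8)) -> t < 3))) implies it.
Every state satisfying the precondition satisfies the weakest precondition: the implication holds.
Answer: valid


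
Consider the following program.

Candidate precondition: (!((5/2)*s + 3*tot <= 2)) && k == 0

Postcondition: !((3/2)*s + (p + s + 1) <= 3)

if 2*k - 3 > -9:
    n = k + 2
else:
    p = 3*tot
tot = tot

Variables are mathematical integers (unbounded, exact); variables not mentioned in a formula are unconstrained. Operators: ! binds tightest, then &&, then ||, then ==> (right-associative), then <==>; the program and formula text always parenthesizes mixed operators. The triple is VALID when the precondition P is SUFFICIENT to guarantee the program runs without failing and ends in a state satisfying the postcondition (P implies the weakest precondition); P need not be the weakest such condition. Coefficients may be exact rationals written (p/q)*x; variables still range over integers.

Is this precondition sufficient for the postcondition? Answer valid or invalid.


Working backward. After the program, the postcondition !((3/2)*s + (p + s + 1) <= 3) must hold; in canonical form it is !(p + (5/2)*s <= 2).
Before tot := tot: !(p + (5/2)*s <= 2)
Then branch requires !(p + (5/2)*s <= 2); else branch requires !((5/2)*s + 3*tot <= 2).
Before the if: (2*k > -6 ==> (!(p + (5/2)*s <= 2))) && ((!(2*k > -6)) ==> (!((5/2)*s + 3*tot <= 2)))
The weakest precondition is (2*k > -6 ==> (!(p + (5/2)*s <= 2))) && ((!(2*k > -6)) ==> (!((5/2)*s + 3*tot <= 2))).
Check whether (!((5/2)*s + 3*tot <= 2)) && k == 0 implies it.
Countermodel: at the initial state k = 0, p = 0, s = -5, tot = 5, the precondition holds but the weakest precondition fails.
Answer: invalid


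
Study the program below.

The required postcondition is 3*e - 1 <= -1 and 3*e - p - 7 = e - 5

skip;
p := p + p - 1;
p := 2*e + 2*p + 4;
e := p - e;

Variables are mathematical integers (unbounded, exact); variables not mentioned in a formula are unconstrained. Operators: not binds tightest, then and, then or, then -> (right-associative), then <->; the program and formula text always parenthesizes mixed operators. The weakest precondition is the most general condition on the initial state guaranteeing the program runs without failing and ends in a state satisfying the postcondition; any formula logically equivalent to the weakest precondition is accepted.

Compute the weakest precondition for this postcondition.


Working backward. After the program, the postcondition 3*e - 1 <= -1 and 3*e - p - 7 = e - 5 must hold; in canonical form it is 3*e <= 0 and 2*e = p + 2.
Before e := p - e: 3*p <= 3*e and p = 2*e + 2
Before p := 2*e + 2*p + 4: 3*e + 6*p <= -12 and 2*p = -2
Before p := p + p - 1: 3*e + 12*p <= -6 and 4*p = 0
Before skip: 3*e + 12*p <= -6 and 4*p = 0
Answer: WP = 3*e + 12*p <= -6 and 4*p = 0


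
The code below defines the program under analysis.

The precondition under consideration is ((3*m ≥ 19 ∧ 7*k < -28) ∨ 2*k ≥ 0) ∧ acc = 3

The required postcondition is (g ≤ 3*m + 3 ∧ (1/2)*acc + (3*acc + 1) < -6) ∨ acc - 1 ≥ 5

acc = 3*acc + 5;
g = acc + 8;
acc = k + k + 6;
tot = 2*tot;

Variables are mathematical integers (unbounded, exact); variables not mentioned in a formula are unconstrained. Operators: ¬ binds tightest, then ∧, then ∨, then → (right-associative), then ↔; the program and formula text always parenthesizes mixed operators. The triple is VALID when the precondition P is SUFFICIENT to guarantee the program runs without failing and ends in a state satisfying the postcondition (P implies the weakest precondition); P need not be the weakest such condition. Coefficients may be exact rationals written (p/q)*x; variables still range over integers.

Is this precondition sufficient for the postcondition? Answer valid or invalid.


Working backward. After the program, the postcondition (g ≤ 3*m + 3 ∧ (1/2)*acc + (3*acc + 1) < -6) ∨ acc - 1 ≥ 5 must hold; in canonical form it is (g ≤ 3*m + 3 ∧ (7/2)*acc < -7) ∨ acc ≥ 6.
Before tot := 2*tot: (g ≤ 3*m + 3 ∧ (7/2)*acc < -7) ∨ acc ≥ 6
Before acc := k + k + 6: (g ≤ 3*m + 3 ∧ 7*k < -28) ∨ 2*k ≥ 0
Before g := acc + 8: (acc ≤ 3*m - 5 ∧ 7*k < -28) ∨ 2*k ≥ 0
Before acc := 3*acc + 5: (3*acc ≤ 3*m - 10 ∧ 7*k < -28) ∨ 2*k ≥ 0
The weakest precondition is (3*acc ≤ 3*m - 10 ∧ 7*k < -28) ∨ 2*k ≥ 0.
Check whether ((3*m ≥ 19 ∧ 7*k < -28) ∨ 2*k ≥ 0) ∧ acc = 3 implies it.
Every state satisfying the precondition satisfies the weakest precondition: the implication holds.
Answer: valid


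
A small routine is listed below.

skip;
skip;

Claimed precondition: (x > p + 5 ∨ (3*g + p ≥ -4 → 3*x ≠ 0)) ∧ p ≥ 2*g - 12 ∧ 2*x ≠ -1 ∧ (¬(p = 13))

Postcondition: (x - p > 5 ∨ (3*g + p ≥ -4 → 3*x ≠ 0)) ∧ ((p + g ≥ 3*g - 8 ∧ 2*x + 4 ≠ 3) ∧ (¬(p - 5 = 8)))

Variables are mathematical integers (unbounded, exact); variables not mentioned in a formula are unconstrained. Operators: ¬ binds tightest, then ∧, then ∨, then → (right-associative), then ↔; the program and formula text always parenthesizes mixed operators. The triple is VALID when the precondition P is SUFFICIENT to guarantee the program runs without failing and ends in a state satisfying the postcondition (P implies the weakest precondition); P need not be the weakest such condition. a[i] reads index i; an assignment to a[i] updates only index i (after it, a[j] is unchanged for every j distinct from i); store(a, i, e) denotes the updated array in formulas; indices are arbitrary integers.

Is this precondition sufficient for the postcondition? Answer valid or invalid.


Working backward. After the program, the postcondition (x - p > 5 ∨ (3*g + p ≥ -4 → 3*x ≠ 0)) ∧ ((p + g ≥ 3*g - 8 ∧ 2*x + 4 ≠ 3) ∧ (¬(p - 5 = 8))) must hold; in canonical form it is (x > p + 5 ∨ (3*g + p ≥ -4 → 3*x ≠ 0)) ∧ p ≥ 2*g - 8 ∧ 2*x ≠ -1 ∧ (¬(p = 13)).
Before skip: (x > p + 5 ∨ (3*g + p ≥ -4 → 3*x ≠ 0)) ∧ p ≥ 2*g - 8 ∧ 2*x ≠ -1 ∧ (¬(p = 13))
Before skip: (x > p + 5 ∨ (3*g + p ≥ -4 → 3*x ≠ 0)) ∧ p ≥ 2*g - 8 ∧ 2*x ≠ -1 ∧ (¬(p = 13))
The weakest precondition is (x > p + 5 ∨ (3*g + p ≥ -4 → 3*x ≠ 0)) ∧ p ≥ 2*g - 8 ∧ 2*x ≠ -1 ∧ (¬(p = 13)).
Check whether (x > p + 5 ∨ (3*g + p ≥ -4 → 3*x ≠ 0)) ∧ p ≥ 2*g - 12 ∧ 2*x ≠ -1 ∧ (¬(p = 13)) implies it.
Countermodel: at the initial state g = 0, p = -9, x = 0, the precondition holds but the weakest precondition fails.
Answer: invalid


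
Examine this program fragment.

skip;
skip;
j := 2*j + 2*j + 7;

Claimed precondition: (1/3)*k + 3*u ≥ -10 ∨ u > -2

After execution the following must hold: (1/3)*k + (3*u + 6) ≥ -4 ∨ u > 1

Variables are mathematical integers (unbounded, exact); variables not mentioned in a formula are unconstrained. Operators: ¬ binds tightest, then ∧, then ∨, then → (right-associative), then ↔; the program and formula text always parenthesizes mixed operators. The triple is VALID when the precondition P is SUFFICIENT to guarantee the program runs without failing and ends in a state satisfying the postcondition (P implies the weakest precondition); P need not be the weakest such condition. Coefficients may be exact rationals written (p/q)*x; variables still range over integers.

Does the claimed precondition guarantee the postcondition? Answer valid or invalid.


Working backward. After the program, the postcondition (1/3)*k + (3*u + 6) ≥ -4 ∨ u > 1 must hold; in canonical form it is (1/3)*k + 3*u ≥ -10 ∨ u > 1.
Before j := 2*j + 2*j + 7: (1/3)*k + 3*u ≥ -10 ∨ u > 1
Before skip: (1/3)*k + 3*u ≥ -10 ∨ u > 1
Before skip: (1/3)*k + 3*u ≥ -10 ∨ u > 1
The weakest precondition is (1/3)*k + 3*u ≥ -10 ∨ u > 1.
Check whether (1/3)*k + 3*u ≥ -10 ∨ u > -2 implies it.
Countermodel: at the initial state k = -22, u = -1, the precondition holds but the weakest precondition fails.
Answer: invalid


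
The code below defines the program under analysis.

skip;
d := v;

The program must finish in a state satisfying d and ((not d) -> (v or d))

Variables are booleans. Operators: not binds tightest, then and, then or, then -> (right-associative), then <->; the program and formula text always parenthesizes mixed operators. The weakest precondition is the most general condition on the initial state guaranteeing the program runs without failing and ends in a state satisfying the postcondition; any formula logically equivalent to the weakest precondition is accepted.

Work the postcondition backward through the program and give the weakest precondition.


Working backward. After the program, d and ((not d) -> (v or d)) must hold.
Before d := v: v and ((not v) -> v)
Before skip: v and ((not v) -> v)
Answer: WP = v and ((not v) -> v)


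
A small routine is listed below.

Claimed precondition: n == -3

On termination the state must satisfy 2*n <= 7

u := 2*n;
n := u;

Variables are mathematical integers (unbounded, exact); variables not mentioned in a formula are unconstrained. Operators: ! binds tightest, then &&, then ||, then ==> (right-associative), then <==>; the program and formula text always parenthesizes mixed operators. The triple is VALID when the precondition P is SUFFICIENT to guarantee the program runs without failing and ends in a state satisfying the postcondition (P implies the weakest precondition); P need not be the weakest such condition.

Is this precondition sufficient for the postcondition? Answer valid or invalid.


Working backward. After the program, 2*n <= 7 must hold.
Before n := u: 2*u <= 7
Before u := 2*n: 4*n <= 7
The weakest precondition is 4*n <= 7.
Check whether n == -3 implies it.
Every state satisfying the precondition satisfies the weakest precondition: the implication holds.
Answer: valid


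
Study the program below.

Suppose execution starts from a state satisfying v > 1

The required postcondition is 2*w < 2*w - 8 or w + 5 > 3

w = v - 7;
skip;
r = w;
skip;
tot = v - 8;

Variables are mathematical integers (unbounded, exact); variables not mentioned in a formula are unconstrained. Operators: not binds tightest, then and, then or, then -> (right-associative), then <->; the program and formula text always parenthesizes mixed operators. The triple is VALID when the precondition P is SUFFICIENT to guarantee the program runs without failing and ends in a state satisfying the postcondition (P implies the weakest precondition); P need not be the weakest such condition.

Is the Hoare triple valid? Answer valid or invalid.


Working backward. After the program, the postcondition 2*w < 2*w - 8 or w + 5 > 3 must hold; in canonical form it is w > -2.
Before tot := v - 8: w > -2
Before skip: w > -2
Before r := w: w > -2
Before skip: w > -2
Before w := v - 7: v > 5
The weakest precondition is v > 5.
Check whether v > 1 implies it.
Countermodel: at the initial state v = 2, the precondition holds but the weakest precondition fails.
Answer: invalid


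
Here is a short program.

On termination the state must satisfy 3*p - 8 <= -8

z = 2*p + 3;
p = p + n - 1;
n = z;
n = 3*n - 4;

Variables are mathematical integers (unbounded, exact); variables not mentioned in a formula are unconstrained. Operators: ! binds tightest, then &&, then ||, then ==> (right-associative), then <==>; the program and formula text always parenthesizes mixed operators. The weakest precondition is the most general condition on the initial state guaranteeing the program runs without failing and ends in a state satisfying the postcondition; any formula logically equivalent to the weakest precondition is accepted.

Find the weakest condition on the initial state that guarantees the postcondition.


Working backward. After the program, the postcondition 3*p - 8 <= -8 must hold; in canonical form it is 3*p <= 0.
Before n := 3*n - 4: 3*p <= 0
Before n := z: 3*p <= 0
Before p := p + n - 1: 3*n + 3*p <= 3
Before z := 2*p + 3: 3*n + 3*p <= 3
Answer: WP = 3*n + 3*p <= 3


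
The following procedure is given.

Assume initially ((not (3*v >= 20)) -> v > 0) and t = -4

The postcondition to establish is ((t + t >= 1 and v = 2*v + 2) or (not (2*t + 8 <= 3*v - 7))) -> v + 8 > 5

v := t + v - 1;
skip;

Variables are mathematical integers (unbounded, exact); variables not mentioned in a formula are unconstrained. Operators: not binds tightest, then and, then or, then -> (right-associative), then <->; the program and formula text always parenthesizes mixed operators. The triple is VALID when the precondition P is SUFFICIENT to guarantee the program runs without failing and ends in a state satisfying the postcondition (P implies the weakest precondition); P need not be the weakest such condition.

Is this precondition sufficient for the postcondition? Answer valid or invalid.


Working backward. After the program, the postcondition ((t + t >= 1 and v = 2*v + 2) or (not (2*t + 8 <= 3*v - 7))) -> v + 8 > 5 must hold; in canonical form it is ((2*t >= 1 and v = -2) or (not (2*t <= 3*v - 15))) -> v > -3.
Before skip: ((2*t >= 1 and v = -2) or (not (2*t <= 3*v - 15))) -> v > -3
Before v := t + v - 1: ((2*t >= 1 and t + v = -1) or (not (t + 3*v >= 18))) -> t + v > -2
The weakest precondition is ((2*t >= 1 and t + v = -1) or (not (t + 3*v >= 18))) -> t + v > -2.
Check whether ((not (3*v >= 20)) -> v > 0) and t = -4 implies it.
Countermodel: at the initial state t = -4, v = 1, the precondition holds but the weakest precondition fails.
Answer: invalid


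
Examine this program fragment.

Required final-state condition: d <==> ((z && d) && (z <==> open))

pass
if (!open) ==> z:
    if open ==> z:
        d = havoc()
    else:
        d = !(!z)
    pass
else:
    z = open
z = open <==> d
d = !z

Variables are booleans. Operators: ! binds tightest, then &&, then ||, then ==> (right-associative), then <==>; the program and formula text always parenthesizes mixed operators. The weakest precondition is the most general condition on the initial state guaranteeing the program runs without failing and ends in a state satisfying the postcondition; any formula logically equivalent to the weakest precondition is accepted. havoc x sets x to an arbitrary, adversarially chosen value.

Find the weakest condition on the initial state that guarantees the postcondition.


Working backward. After the program, the postcondition d <==> ((z && d) && (z <==> open)) must hold; in canonical form it is d <==> (z && d && (z <==> open)).
Before d := !z: z
Before z := open <==> d: open <==> d
Then branch requires (!(open ==> z)) && ((!(open ==> z)) ==> (open <==> z)); else branch requires open <==> d.
Before the if: (((!open) ==> z) ==> ((!(open ==> z)) && ((!(open ==> z)) ==> (open <==> z)))) && ((!((!open) ==> z)) ==> (open <==> d))
Before skip: (((!open) ==> z) ==> ((!(open ==> z)) && ((!(open ==> z)) ==> (open <==> z)))) && ((!((!open) ==> z)) ==> (open <==> d))
Answer: WP = (((!open) ==> z) ==> ((!(open ==> z)) && ((!(open ==> z)) ==> (open <==> z)))) && ((!((!open) ==> z)) ==> (open <==> d))


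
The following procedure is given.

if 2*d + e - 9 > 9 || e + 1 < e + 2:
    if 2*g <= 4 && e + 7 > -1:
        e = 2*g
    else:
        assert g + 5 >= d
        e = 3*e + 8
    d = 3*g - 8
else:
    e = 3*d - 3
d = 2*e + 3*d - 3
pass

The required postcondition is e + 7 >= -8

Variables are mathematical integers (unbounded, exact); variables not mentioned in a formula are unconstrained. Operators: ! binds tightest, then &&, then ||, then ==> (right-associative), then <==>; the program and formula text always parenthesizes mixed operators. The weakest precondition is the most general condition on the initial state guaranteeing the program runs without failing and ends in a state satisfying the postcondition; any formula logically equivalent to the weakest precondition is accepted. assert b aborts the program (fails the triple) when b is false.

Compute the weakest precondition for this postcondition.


Working backward. After the program, the postcondition e + 7 >= -8 must hold; in canonical form it is e >= -15.
Before skip: e >= -15
Before d := 2*e + 3*d - 3: e >= -15
Then branch requires ((2*g <= 4 && e > -8) ==> 2*g >= -15) && ((!(2*g <= 4 && e > -8)) ==> (g >= d - 5 && 3*e >= -23)); else branch requires 3*d >= -12.
Before the if: ((2*g <= 4 && e > -8) ==> 2*g >= -15) && ((!(2*g <= 4 && e > -8)) ==> (g >= d - 5 && 3*e >= -23))
Answer: WP = ((2*g <= 4 && e > -8) ==> 2*g >= -15) && ((!(2*g <= 4 && e > -8)) ==> (g >= d - 5 && 3*e >= -23))


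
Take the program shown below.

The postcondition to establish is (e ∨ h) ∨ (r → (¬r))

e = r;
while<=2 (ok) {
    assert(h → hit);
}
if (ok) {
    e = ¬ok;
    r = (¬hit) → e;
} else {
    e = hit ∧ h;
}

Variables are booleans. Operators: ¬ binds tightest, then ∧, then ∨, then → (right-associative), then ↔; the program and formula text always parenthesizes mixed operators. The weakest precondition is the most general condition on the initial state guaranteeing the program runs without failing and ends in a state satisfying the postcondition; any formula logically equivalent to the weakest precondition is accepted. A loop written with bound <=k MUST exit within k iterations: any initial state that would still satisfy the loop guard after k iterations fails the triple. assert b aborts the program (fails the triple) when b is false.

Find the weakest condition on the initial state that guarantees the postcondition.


Working backward. After the program, the postcondition (e ∨ h) ∨ (r → (¬r)) must hold; in canonical form it is e ∨ h ∨ (r → (¬r)).
Then branch requires (¬ok) ∨ h ∨ (((¬hit) → (¬ok)) → (¬((¬hit) → (¬ok)))); else branch requires (hit ∧ h) ∨ h ∨ (r → (¬r)).
Before the if: (ok → ((¬ok) ∨ h ∨ (((¬hit) → (¬ok)) → (¬((¬hit) → (¬ok)))))) ∧ ((¬ok) → ((hit ∧ h) ∨ h ∨ (r → (¬r))))
Before the loop (bound <=2), unroll the exhaustion recursion (WP_0 = exit-now case; WP_j = one more guarded iteration, up to j = 2):
  WP_0: (¬ok) ∧ (ok → ((¬ok) ∨ h ∨ (((¬hit) → (¬ok)) → (¬((¬hit) → (¬ok)))))) ∧ ((¬ok) → ((hit ∧ h) ∨ h ∨ (r → (¬r))))
  WP_1: (ok → ((h → hit) ∧ (¬ok) ∧ (ok → ((¬ok) ∨ h ∨ (((¬hit) → (¬ok)) → (¬((¬hit) → (¬ok)))))) ∧ ((¬ok) → ((hit ∧ h) ∨ h ∨ (r → (¬r)))))) ∧ ((¬ok) → ((ok → ((¬ok) ∨ h ∨ (((¬hit) → (¬ok)) → (¬((¬hit) → (¬ok)))))) ∧ ((¬ok) → ((hit ∧ h) ∨ h ∨ (r → (¬r))))))
  WP_2: (ok → ((h → hit) ∧ (ok → ((h → hit) ∧ (¬ok) ∧ (ok → ((¬ok) ∨ h ∨ (((¬hit) → (¬ok)) → (¬((¬hit) → (¬ok)))))) ∧ ((¬ok) → ((hit ∧ h) ∨ h ∨ (r → (¬r)))))) ∧ ((¬ok) → ((ok → ((¬ok) ∨ h ∨ (((¬hit) → (¬ok)) → (¬((¬hit) → (¬ok)))))) ∧ ((¬ok) → ((hit ∧ h) ∨ h ∨ (r → (¬r)))))))) ∧ ((¬ok) → ((ok → ((¬ok) ∨ h ∨ (((¬hit) → (¬ok)) → (¬((¬hit) → (¬ok)))))) ∧ ((¬ok) → ((hit ∧ h) ∨ h ∨ (r → (¬r))))))
So before the loop: (ok → ((h → hit) ∧ (ok → ((h → hit) ∧ (¬ok) ∧ (ok → ((¬ok) ∨ h ∨ (((¬hit) → (¬ok)) → (¬((¬hit) → (¬ok)))))) ∧ ((¬ok) → ((hit ∧ h) ∨ h ∨ (r → (¬r)))))) ∧ ((¬ok) → ((ok → ((¬ok) ∨ h ∨ (((¬hit) → (¬ok)) → (¬((¬hit) → (¬ok)))))) ∧ ((¬ok) → ((hit ∧ h) ∨ h ∨ (r → (¬r)))))))) ∧ ((¬ok) → ((ok → ((¬ok) ∨ h ∨ (((¬hit) → (¬ok)) → (¬((¬hit) → (¬ok)))))) ∧ ((¬ok) → ((hit ∧ h) ∨ h ∨ (r → (¬r))))))
Before e := r: (ok → ((h → hit) ∧ (ok → ((h → hit) ∧ (¬ok) ∧ (ok → ((¬ok) ∨ h ∨ (((¬hit) → (¬ok)) → (¬((¬hit) → (¬ok)))))) ∧ ((¬ok) → ((hit ∧ h) ∨ h ∨ (r → (¬r)))))) ∧ ((¬ok) → ((ok → ((¬ok) ∨ h ∨ (((¬hit) → (¬ok)) → (¬((¬hit) → (¬ok)))))) ∧ ((¬ok) → ((hit ∧ h) ∨ h ∨ (r → (¬r)))))))) ∧ ((¬ok) → ((ok → ((¬ok) ∨ h ∨ (((¬hit) → (¬ok)) → (¬((¬hit) → (¬ok)))))) ∧ ((¬ok) → ((hit ∧ h) ∨ h ∨ (r → (¬r))))))
Answer: WP = (ok → ((h → hit) ∧ (ok → ((h → hit) ∧ (¬ok) ∧ (ok → ((¬ok) ∨ h ∨ (((¬hit) → (¬ok)) → (¬((¬hit) → (¬ok)))))) ∧ ((¬ok) → ((hit ∧ h) ∨ h ∨ (r → (¬r)))))) ∧ ((¬ok) → ((ok → ((¬ok) ∨ h ∨ (((¬hit) → (¬ok)) → (¬((¬hit) → (¬ok)))))) ∧ ((¬ok) → ((hit ∧ h) ∨ h ∨ (r → (¬r)))))))) ∧ ((¬ok) → ((ok → ((¬ok) ∨ h ∨ (((¬hit) → (¬ok)) → (¬((¬hit) → (¬ok)))))) ∧ ((¬ok) → ((hit ∧ h) ∨ h ∨ (r → (¬r))))))


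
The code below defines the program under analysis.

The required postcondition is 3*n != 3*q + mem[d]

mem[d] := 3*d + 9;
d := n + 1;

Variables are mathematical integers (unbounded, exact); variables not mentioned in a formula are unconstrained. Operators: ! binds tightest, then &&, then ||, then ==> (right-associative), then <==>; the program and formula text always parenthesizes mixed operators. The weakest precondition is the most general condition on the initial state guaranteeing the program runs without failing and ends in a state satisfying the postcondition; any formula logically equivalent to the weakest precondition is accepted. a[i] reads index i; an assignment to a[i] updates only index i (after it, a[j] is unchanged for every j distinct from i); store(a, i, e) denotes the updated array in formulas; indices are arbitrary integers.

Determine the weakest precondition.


Working backward. After the program, the postcondition 3*n != 3*q + mem[d] must hold; in canonical form it is 3*n != mem[d] + 3*q.
Before d := n + 1: 3*n != mem[n + 1] + 3*q
Before mem[d] := 3*d + 9: 3*n != store(mem, d, 3*d + 9)[n + 1] + 3*q
Answer: WP = 3*n != store(mem, d, 3*d + 9)[n + 1] + 3*q


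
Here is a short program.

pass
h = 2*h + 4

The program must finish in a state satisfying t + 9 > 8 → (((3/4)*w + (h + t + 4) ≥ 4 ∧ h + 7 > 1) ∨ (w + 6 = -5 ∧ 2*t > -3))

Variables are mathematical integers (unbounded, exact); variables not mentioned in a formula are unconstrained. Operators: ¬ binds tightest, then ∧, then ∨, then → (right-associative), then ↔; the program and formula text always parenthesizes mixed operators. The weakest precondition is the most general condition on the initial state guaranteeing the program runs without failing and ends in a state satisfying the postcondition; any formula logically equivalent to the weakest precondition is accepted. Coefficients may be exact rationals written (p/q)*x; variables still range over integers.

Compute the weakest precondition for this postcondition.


Working backward. After the program, the postcondition t + 9 > 8 → (((3/4)*w + (h + t + 4) ≥ 4 ∧ h + 7 > 1) ∨ (w + 6 = -5 ∧ 2*t > -3)) must hold; in canonical form it is t > -1 → ((h + t + (3/4)*w ≥ 0 ∧ h > -6) ∨ (w = -11 ∧ 2*t > -3)).
Before h := 2*h + 4: t > -1 → ((2*h + t + (3/4)*w ≥ -4 ∧ 2*h > -10) ∨ (w = -11 ∧ 2*t > -3))
Before skip: t > -1 → ((2*h + t + (3/4)*w ≥ -4 ∧ 2*h > -10) ∨ (w = -11 ∧ 2*t > -3))
Answer: WP = t > -1 → ((2*h + t + (3/4)*w ≥ -4 ∧ 2*h > -10) ∨ (w = -11 ∧ 2*t > -3))


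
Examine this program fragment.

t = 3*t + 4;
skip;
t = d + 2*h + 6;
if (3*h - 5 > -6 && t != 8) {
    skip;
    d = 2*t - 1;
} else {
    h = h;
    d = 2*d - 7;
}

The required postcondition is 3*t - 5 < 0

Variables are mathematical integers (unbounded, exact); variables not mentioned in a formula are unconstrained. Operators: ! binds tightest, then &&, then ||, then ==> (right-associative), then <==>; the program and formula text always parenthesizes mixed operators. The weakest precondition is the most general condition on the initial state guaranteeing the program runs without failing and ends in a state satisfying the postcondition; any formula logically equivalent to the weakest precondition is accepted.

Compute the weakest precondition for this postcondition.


Working backward. After the program, the postcondition 3*t - 5 < 0 must hold; in canonical form it is 3*t < 5.
Then branch requires 3*t < 5; else branch requires 3*t < 5.
Before the if: ((3*h > -1 && t != 8) ==> 3*t < 5) && ((!(3*h > -1 && t != 8)) ==> 3*t < 5)
Before t := d + 2*h + 6: ((3*h > -1 && d + 2*h != 2) ==> 3*d + 6*h < -13) && ((!(3*h > -1 && d + 2*h != 2)) ==> 3*d + 6*h < -13)
Before skip: ((3*h > -1 && d + 2*h != 2) ==> 3*d + 6*h < -13) && ((!(3*h > -1 && d + 2*h != 2)) ==> 3*d + 6*h < -13)
Before t := 3*t + 4: ((3*h > -1 && d + 2*h != 2) ==> 3*d + 6*h < -13) && ((!(3*h > -1 && d + 2*h != 2)) ==> 3*d + 6*h < -13)
Answer: WP = ((3*h > -1 && d + 2*h != 2) ==> 3*d + 6*h < -13) && ((!(3*h > -1 && d + 2*h != 2)) ==> 3*d + 6*h < -13)


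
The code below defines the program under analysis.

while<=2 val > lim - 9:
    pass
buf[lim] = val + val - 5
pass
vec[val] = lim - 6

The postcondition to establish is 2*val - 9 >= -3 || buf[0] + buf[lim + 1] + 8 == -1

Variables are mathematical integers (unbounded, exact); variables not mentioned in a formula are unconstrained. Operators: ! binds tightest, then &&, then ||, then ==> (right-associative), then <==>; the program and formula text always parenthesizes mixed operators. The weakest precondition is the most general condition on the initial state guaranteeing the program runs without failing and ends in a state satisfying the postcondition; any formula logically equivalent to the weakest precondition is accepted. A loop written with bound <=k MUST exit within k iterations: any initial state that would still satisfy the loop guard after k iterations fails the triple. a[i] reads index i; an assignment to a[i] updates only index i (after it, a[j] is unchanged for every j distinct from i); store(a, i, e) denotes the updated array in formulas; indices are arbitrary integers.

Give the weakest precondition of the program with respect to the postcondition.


Working backward. After the program, the postcondition 2*val - 9 >= -3 || buf[0] + buf[lim + 1] + 8 == -1 must hold; in canonical form it is 2*val >= 6 || buf[lim + 1] + buf[0] == -9.
Before vec[val] := lim - 6: 2*val >= 6 || buf[lim + 1] + buf[0] == -9
Before skip: 2*val >= 6 || buf[lim + 1] + buf[0] == -9
Before buf[lim] := val + val - 5: 2*val >= 6 || store(buf, lim, 2*val - 5)[lim + 1] + store(buf, lim, 2*val - 5)[0] == -9
Before the loop (bound <=2), unroll the exhaustion recursion (WP_0 = exit-now case; WP_j = one more guarded iteration, up to j = 2):
  WP_0: (!(val > lim - 9)) && (2*val >= 6 || store(buf, lim, 2*val - 5)[lim + 1] + store(buf, lim, 2*val - 5)[0] == -9)
  WP_1: (val > lim - 9 ==> ((!(val > lim - 9)) && (2*val >= 6 || store(buf, lim, 2*val - 5)[lim + 1] + store(buf, lim, 2*val - 5)[0] == -9))) && ((!(val > lim - 9)) ==> (2*val >= 6 || store(buf, lim, 2*val - 5)[lim + 1] + store(buf, lim, 2*val - 5)[0] == -9))
  WP_2: (val > lim - 9 ==> ((val > lim - 9 ==> ((!(val > lim - 9)) && (2*val >= 6 || store(buf, lim, 2*val - 5)[lim + 1] + store(buf, lim, 2*val - 5)[0] == -9))) && ((!(val > lim - 9)) ==> (2*val >= 6 || store(buf, lim, 2*val - 5)[lim + 1] + store(buf, lim, 2*val - 5)[0] == -9)))) && ((!(val > lim - 9)) ==> (2*val >= 6 || store(buf, lim, 2*val - 5)[lim + 1] + store(buf, lim, 2*val - 5)[0] == -9))
So before the loop: (val > lim - 9 ==> ((val > lim - 9 ==> ((!(val > lim - 9)) && (2*val >= 6 || store(buf, lim, 2*val - 5)[lim + 1] + store(buf, lim, 2*val - 5)[0] == -9))) && ((!(val > lim - 9)) ==> (2*val >= 6 || store(buf, lim, 2*val - 5)[lim + 1] + store(buf, lim, 2*val - 5)[0] == -9)))) && ((!(val > lim - 9)) ==> (2*val >= 6 || store(buf, lim, 2*val - 5)[lim + 1] + store(buf, lim, 2*val - 5)[0] == -9))
Answer: WP = (val > lim - 9 ==> ((val > lim - 9 ==> ((!(val > lim - 9)) && (2*val >= 6 || store(buf, lim, 2*val - 5)[lim + 1] + store(buf, lim, 2*val - 5)[0] == -9))) && ((!(val > lim - 9)) ==> (2*val >= 6 || store(buf, lim, 2*val - 5)[lim + 1] + store(buf, lim, 2*val - 5)[0] == -9)))) && ((!(val > lim - 9)) ==> (2*val >= 6 || store(buf, lim, 2*val - 5)[lim + 1] + store(buf, lim, 2*val - 5)[0] == -9))


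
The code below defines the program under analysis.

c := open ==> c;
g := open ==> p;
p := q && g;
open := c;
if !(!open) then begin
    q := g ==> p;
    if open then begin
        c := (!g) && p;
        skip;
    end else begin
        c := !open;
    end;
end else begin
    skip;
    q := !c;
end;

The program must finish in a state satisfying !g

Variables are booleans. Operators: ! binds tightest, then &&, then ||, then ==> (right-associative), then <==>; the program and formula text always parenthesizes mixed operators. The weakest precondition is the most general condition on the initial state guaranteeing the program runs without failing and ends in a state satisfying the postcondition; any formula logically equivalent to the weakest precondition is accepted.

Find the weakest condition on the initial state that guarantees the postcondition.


Working backward. After the program, !g must hold.
Then branch requires (open ==> (!g)) && ((!open) ==> (!g)); else branch requires !g.
Before the if: (open ==> ((open ==> (!g)) && ((!open) ==> (!g)))) && ((!open) ==> (!g))
Before open := c: (c ==> ((c ==> (!g)) && ((!c) ==> (!g)))) && ((!c) ==> (!g))
Before p := q && g: (c ==> ((c ==> (!g)) && ((!c) ==> (!g)))) && ((!c) ==> (!g))
Before g := open ==> p: (c ==> ((c ==> (!(open ==> p))) && ((!c) ==> (!(open ==> p))))) && ((!c) ==> (!(open ==> p)))
Before c := open ==> c: ((open ==> c) ==> (((open ==> c) ==> (!(open ==> p))) && ((!(open ==> c)) ==> (!(open ==> p))))) && ((!(open ==> c)) ==> (!(open ==> p)))
Answer: WP = ((open ==> c) ==> (((open ==> c) ==> (!(open ==> p))) && ((!(open ==> c)) ==> (!(open ==> p))))) && ((!(open ==> c)) ==> (!(open ==> p)))


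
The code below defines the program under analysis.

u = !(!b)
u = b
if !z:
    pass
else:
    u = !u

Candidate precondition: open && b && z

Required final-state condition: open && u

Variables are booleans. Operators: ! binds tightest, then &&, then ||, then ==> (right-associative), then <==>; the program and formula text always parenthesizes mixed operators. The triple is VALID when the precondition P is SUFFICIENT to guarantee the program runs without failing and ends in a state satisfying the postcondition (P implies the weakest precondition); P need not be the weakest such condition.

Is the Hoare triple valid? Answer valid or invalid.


Working backward. After the program, open && u must hold.
Then branch requires open && u; else branch requires open && (!u).
Before the if: ((!z) ==> (open && u)) && (z ==> (open && (!u)))
Before u := b: ((!z) ==> (open && b)) && (z ==> (open && (!b)))
Before u := !(!b): ((!z) ==> (open && b)) && (z ==> (open && (!b)))
The weakest precondition is ((!z) ==> (open && b)) && (z ==> (open && (!b))).
Check whether open && b && z implies it.
Countermodel: at the initial state b = true, open = true, z = true, the precondition holds but the weakest precondition fails.
Answer: invalid


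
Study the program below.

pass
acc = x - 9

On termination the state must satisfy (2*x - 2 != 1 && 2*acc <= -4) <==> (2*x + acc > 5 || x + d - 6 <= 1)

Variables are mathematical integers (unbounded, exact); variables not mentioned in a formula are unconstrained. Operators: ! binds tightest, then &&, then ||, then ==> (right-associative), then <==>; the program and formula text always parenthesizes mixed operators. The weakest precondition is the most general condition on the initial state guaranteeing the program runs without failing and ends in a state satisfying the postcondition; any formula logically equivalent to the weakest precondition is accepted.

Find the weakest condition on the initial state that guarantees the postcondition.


Working backward. After the program, the postcondition (2*x - 2 != 1 && 2*acc <= -4) <==> (2*x + acc > 5 || x + d - 6 <= 1) must hold; in canonical form it is (2*x != 3 && 2*acc <= -4) <==> (acc + 2*x > 5 || d + x <= 7).
Before acc := x - 9: (2*x != 3 && 2*x <= 14) <==> (3*x > 14 || d + x <= 7)
Before skip: (2*x != 3 && 2*x <= 14) <==> (3*x > 14 || d + x <= 7)
Answer: WP = (2*x != 3 && 2*x <= 14) <==> (3*x > 14 || d + x <= 7)


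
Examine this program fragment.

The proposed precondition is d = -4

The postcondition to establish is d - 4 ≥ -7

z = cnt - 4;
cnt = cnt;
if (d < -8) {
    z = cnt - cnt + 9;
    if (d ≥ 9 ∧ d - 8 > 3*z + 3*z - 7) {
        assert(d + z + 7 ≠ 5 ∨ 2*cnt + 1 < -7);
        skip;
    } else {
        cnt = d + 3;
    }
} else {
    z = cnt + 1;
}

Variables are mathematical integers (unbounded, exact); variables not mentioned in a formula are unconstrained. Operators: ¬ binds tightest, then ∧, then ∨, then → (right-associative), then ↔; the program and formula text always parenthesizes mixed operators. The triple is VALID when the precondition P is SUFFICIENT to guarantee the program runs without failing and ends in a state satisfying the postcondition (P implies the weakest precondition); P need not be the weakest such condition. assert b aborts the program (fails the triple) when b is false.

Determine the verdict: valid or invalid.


Working backward. After the program, the postcondition d - 4 ≥ -7 must hold; in canonical form it is d ≥ -3.
Then branch requires ((d ≥ 9 ∧ d > 55) → ((d ≠ -11 ∨ 2*cnt < -8) ∧ d ≥ -3)) ∧ ((¬(d ≥ 9 ∧ d > 55)) → d ≥ -3); else branch requires d ≥ -3.
Before the if: (d < -8 → (((d ≥ 9 ∧ d > 55) → ((d ≠ -11 ∨ 2*cnt < -8) ∧ d ≥ -3)) ∧ ((¬(d ≥ 9 ∧ d > 55)) → d ≥ -3))) ∧ ((¬(d < -8)) → d ≥ -3)
Before cnt := cnt: (d < -8 → (((d ≥ 9 ∧ d > 55) → ((d ≠ -11 ∨ 2*cnt < -8) ∧ d ≥ -3)) ∧ ((¬(d ≥ 9 ∧ d > 55)) → d ≥ -3))) ∧ ((¬(d < -8)) → d ≥ -3)
Before z := cnt - 4: (d < -8 → (((d ≥ 9 ∧ d > 55) → ((d ≠ -11 ∨ 2*cnt < -8) ∧ d ≥ -3)) ∧ ((¬(d ≥ 9 ∧ d > 55)) → d ≥ -3))) ∧ ((¬(d < -8)) → d ≥ -3)
The weakest precondition is (d < -8 → (((d ≥ 9 ∧ d > 55) → ((d ≠ -11 ∨ 2*cnt < -8) ∧ d ≥ -3)) ∧ ((¬(d ≥ 9 ∧ d > 55)) → d ≥ -3))) ∧ ((¬(d < -8)) → d ≥ -3).
Check whether d = -4 implies it.
Countermodel: at the initial state cnt = 0, d = -4, the precondition holds but the weakest precondition fails.
Answer: invalid
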